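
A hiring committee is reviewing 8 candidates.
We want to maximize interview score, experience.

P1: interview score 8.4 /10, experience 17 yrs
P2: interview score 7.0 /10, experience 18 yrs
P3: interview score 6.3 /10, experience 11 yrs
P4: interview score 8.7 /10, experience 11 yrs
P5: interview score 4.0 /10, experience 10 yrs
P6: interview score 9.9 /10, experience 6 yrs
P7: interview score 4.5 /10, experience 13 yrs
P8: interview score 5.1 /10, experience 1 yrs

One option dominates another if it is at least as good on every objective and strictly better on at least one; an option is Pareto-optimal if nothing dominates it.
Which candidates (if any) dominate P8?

P1: interview score 8.4≥5.1, experience 17≥1 — dominates P8.
P2: interview score 7.0≥5.1, experience 18≥1 — dominates P8.
P3: interview score 6.3≥5.1, experience 11≥1 — dominates P8.
P4: interview score 8.7≥5.1, experience 11≥1 — dominates P8.
P6: interview score 9.9≥5.1, experience 6≥1 — dominates P8.
Others (P5, P7) are each worse than P8 on at least one objective.

P1, P2, P3, P4, P6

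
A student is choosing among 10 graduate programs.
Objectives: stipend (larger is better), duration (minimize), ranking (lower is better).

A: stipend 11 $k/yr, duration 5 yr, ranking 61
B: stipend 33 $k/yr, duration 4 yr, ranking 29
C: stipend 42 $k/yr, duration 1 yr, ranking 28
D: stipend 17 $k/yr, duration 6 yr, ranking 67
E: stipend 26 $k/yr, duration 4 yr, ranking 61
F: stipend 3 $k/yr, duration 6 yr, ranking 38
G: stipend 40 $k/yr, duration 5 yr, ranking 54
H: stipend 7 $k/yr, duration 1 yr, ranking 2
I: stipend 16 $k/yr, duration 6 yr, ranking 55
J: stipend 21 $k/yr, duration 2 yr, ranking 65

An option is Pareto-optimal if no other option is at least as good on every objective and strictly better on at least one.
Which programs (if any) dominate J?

C: stipend 42≥21, duration 1≤2, ranking 28≤65 — dominates J.
Others (A, B, D, E, F, G, H, I) are each worse than J on at least one objective.

C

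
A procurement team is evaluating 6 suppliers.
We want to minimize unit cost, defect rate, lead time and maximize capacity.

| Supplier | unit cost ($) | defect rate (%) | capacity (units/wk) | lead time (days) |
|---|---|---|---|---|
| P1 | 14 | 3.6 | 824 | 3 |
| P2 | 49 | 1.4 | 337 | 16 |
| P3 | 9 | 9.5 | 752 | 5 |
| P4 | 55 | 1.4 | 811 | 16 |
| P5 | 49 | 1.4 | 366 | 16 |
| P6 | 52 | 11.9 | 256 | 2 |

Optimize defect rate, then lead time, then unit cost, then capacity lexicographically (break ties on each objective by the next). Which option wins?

First minimize defect rate: best is 1.4, kept {P2, P4, P5}.
Then minimize lead time: best is 16, kept {P2, P4, P5}.
Then minimize unit cost: best is 49, kept {P2, P5}.
Then maximize capacity: best is 366, kept {P5}.

P5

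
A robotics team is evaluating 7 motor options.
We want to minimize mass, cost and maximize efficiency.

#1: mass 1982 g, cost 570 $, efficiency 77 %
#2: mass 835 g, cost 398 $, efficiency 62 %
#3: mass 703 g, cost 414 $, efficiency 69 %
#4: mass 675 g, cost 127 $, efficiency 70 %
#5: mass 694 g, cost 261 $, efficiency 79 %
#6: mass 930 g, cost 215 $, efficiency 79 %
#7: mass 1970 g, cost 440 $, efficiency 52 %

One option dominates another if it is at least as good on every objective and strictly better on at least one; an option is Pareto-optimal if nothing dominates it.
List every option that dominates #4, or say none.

none

#1: worse on mass (1982 vs 675).
#2: worse on mass (835 vs 675).
#3: worse on mass (703 vs 675).
#5: worse on mass (694 vs 675).
#6: worse on mass (930 vs 675).
#7: worse on mass (1970 vs 675).
No option dominates #4.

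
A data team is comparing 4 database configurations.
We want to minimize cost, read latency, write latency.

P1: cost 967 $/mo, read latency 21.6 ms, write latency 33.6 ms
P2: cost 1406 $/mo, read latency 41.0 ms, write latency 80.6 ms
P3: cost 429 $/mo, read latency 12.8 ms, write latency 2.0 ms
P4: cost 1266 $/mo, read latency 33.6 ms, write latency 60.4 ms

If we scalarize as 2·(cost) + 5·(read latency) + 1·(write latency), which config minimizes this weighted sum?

P1: 2·967 + 5·21.6 + 1·33.6 = 2075.6
P2: 2·1406 + 5·41.0 + 1·80.6 = 3097.6
P3: 2·429 + 5·12.8 + 1·2.0 = 924.0
P4: 2·1266 + 5·33.6 + 1·60.4 = 2760.4
Lowest: P3 at 924.0.

P3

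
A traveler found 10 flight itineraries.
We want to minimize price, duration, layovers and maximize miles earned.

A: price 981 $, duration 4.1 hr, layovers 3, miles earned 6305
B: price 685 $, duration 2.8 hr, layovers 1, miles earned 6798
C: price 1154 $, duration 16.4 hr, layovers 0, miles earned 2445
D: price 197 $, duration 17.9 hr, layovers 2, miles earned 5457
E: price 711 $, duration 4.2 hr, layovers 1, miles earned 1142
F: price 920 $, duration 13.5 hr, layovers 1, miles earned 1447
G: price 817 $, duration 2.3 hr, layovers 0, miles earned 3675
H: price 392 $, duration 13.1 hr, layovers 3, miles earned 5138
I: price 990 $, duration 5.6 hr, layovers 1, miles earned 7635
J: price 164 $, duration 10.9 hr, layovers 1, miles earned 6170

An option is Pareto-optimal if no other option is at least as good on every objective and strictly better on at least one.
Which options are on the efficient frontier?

A: dominated by B (price 685≤981, duration 2.8≤4.1, layovers 1≤3, miles earned 6798≥6305).
B: not dominated.
C: dominated by G (price 817≤1154, duration 2.3≤16.4, layovers 0≤0, miles earned 3675≥2445).
D: dominated by J (price 164≤197, duration 10.9≤17.9, layovers 1≤2, miles earned 6170≥5457).
E: dominated by B (price 685≤711, duration 2.8≤4.2, layovers 1≤1, miles earned 6798≥1142).
F: dominated by B (price 685≤920, duration 2.8≤13.5, layovers 1≤1, miles earned 6798≥1447).
G: not dominated (best duration).
H: dominated by J (price 164≤392, duration 10.9≤13.1, layovers 1≤3, miles earned 6170≥5138).
I: not dominated (best miles earned).
J: not dominated (best price).

B, G, I, J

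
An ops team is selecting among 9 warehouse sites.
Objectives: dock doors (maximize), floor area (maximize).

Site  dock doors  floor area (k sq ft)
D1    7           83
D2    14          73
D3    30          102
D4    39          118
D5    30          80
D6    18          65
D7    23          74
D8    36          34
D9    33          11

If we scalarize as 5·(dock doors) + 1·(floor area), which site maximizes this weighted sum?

D1: 5·7 + 1·83 = 118
D2: 5·14 + 1·73 = 143
D3: 5·30 + 1·102 = 252
D4: 5·39 + 1·118 = 313
D5: 5·30 + 1·80 = 230
D6: 5·18 + 1·65 = 155
D7: 5·23 + 1·74 = 189
D8: 5·36 + 1·34 = 214
D9: 5·33 + 1·11 = 176
Highest: D4 at 313.

D4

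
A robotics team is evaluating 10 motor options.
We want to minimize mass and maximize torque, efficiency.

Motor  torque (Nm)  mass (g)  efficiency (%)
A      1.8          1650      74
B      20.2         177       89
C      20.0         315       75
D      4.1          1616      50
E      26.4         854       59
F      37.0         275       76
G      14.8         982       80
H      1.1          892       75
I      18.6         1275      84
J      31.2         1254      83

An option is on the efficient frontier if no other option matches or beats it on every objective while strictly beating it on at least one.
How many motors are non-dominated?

3

A: dominated by B (torque 20.2≥1.8, mass 177≤1650, efficiency 89≥74).
B: not dominated (best mass).
C: dominated by B (torque 20.2≥20.0, mass 177≤315, efficiency 89≥75).
D: dominated by B (torque 20.2≥4.1, mass 177≤1616, efficiency 89≥50).
E: dominated by F (torque 37.0≥26.4, mass 275≤854, efficiency 76≥59).
F: not dominated (best torque).
G: dominated by B (torque 20.2≥14.8, mass 177≤982, efficiency 89≥80).
H: dominated by B (torque 20.2≥1.1, mass 177≤892, efficiency 89≥75).
I: dominated by B (torque 20.2≥18.6, mass 177≤1275, efficiency 89≥84).
J: not dominated.
Pareto-optimal: B, F, J → 3.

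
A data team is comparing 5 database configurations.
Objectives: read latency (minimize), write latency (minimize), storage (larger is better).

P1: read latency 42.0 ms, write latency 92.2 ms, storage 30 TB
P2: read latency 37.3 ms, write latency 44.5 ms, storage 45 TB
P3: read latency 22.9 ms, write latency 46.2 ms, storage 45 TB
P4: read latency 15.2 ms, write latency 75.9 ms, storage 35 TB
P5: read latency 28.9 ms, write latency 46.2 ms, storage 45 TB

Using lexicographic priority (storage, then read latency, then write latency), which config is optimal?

First maximize storage: best is 45, kept {P2, P3, P5}.
Then minimize read latency: best is 22.9, kept {P3}.

P3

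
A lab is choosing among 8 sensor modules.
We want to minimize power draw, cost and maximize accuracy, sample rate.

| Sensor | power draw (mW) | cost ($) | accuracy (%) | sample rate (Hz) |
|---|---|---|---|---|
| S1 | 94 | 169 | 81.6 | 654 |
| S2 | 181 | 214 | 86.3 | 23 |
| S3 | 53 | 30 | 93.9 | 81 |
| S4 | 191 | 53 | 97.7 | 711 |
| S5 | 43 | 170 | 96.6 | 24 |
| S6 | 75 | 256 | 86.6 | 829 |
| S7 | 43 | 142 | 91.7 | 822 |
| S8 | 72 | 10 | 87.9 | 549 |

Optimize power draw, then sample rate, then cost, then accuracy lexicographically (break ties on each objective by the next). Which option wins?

First minimize power draw: best is 43, kept {S5, S7}.
Then maximize sample rate: best is 822, kept {S7}.

S7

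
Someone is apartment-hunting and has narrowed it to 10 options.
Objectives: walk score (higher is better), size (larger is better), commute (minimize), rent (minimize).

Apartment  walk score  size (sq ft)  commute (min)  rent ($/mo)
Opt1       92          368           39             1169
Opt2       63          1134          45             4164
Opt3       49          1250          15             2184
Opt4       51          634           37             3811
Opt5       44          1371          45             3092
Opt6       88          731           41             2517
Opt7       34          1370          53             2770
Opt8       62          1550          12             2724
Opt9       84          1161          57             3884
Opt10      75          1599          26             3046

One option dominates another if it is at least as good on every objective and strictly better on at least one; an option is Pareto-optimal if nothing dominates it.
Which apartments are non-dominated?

Opt1, Opt3, Opt6, Opt8, Opt9, Opt10

Opt1: not dominated (best walk score).
Opt2: dominated by Opt10 (walk score 75≥63, size 1599≥1134, commute 26≤45, rent 3046≤4164).
Opt3: not dominated.
Opt4: dominated by Opt8 (walk score 62≥51, size 1550≥634, commute 12≤37, rent 2724≤3811).
Opt5: dominated by Opt8 (walk score 62≥44, size 1550≥1371, commute 12≤45, rent 2724≤3092).
Opt6: not dominated.
Opt7: dominated by Opt8 (walk score 62≥34, size 1550≥1370, commute 12≤53, rent 2724≤2770).
Opt8: not dominated (best commute).
Opt9: not dominated.
Opt10: not dominated (best size).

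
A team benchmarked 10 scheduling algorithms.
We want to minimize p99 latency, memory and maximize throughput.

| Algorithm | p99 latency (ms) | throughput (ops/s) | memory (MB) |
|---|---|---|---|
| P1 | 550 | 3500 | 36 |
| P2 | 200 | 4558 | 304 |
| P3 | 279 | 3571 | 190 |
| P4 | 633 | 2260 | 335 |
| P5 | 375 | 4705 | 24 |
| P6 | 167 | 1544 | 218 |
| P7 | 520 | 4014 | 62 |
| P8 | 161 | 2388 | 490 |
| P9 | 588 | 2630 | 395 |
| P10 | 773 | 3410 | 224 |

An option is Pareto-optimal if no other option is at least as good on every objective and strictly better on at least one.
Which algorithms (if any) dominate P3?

none

P1: worse on p99 latency (550 vs 279).
P2: worse on memory (304 vs 190).
P4: worse on p99 latency (633 vs 279).
P5: worse on p99 latency (375 vs 279).
P6: worse on throughput (1544 vs 3571).
P7: worse on p99 latency (520 vs 279).
P8: worse on throughput (2388 vs 3571).
P9: worse on p99 latency (588 vs 279).
P10: worse on p99 latency (773 vs 279).
No option dominates P3.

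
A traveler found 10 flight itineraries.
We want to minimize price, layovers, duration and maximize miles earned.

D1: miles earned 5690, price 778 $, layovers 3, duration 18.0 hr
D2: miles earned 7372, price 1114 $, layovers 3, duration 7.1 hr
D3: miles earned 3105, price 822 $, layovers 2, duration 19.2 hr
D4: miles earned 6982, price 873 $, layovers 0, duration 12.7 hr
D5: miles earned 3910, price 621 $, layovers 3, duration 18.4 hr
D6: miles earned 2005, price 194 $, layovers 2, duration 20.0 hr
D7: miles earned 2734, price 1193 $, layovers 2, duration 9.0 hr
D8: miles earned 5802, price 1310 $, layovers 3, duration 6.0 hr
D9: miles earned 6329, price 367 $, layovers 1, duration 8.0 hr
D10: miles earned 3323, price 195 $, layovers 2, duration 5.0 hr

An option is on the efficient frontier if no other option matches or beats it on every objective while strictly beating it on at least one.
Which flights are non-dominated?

D2, D4, D6, D8, D9, D10

D1: dominated by D9 (miles earned 6329≥5690, price 367≤778, layovers 1≤3, duration 8.0≤18.0).
D2: not dominated (best miles earned).
D3: dominated by D9 (miles earned 6329≥3105, price 367≤822, layovers 1≤2, duration 8.0≤19.2).
D4: not dominated (best layovers).
D5: dominated by D9 (miles earned 6329≥3910, price 367≤621, layovers 1≤3, duration 8.0≤18.4).
D6: not dominated (best price).
D7: dominated by D9 (miles earned 6329≥2734, price 367≤1193, layovers 1≤2, duration 8.0≤9.0).
D8: not dominated.
D9: not dominated.
D10: not dominated (best duration).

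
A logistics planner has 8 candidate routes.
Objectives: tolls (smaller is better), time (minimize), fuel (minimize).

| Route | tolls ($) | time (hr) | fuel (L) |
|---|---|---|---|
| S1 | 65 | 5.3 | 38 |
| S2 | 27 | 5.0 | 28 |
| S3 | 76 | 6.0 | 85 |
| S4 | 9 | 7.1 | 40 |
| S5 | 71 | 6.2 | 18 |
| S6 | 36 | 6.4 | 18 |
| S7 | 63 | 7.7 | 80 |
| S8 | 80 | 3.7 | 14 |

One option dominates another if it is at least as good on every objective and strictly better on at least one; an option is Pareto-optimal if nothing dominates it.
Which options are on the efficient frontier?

S2, S4, S5, S6, S8

S1: dominated by S2 (tolls 27≤65, time 5.0≤5.3, fuel 28≤38).
S2: not dominated.
S3: dominated by S1 (tolls 65≤76, time 5.3≤6.0, fuel 38≤85).
S4: not dominated (best tolls).
S5: not dominated.
S6: not dominated.
S7: dominated by S2 (tolls 27≤63, time 5.0≤7.7, fuel 28≤80).
S8: not dominated (best time).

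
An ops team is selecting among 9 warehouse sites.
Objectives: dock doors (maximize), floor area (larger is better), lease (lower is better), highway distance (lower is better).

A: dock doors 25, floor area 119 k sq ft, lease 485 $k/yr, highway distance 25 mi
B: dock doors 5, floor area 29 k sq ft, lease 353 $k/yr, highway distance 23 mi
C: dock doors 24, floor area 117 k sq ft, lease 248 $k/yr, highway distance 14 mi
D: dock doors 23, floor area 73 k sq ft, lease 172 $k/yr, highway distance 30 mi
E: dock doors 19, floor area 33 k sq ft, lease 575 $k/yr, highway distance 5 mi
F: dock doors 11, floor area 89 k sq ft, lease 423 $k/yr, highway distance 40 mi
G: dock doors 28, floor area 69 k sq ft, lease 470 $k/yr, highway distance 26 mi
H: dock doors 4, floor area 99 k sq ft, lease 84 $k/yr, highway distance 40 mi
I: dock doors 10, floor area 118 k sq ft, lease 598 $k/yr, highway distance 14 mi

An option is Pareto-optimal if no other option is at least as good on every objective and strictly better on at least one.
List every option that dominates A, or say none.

none

B: worse on dock doors (5 vs 25).
C: worse on dock doors (24 vs 25).
D: worse on dock doors (23 vs 25).
E: worse on dock doors (19 vs 25).
F: worse on dock doors (11 vs 25).
G: worse on floor area (69 vs 119).
H: worse on dock doors (4 vs 25).
I: worse on dock doors (10 vs 25).
No option dominates A.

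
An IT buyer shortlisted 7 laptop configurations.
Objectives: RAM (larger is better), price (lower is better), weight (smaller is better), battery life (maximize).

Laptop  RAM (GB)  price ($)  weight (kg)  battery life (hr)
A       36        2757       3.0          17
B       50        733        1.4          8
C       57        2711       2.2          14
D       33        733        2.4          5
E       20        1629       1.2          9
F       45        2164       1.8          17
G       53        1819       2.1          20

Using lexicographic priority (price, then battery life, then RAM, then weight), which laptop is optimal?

B

First minimize price: best is 733, kept {B, D}.
Then maximize battery life: best is 8, kept {B}.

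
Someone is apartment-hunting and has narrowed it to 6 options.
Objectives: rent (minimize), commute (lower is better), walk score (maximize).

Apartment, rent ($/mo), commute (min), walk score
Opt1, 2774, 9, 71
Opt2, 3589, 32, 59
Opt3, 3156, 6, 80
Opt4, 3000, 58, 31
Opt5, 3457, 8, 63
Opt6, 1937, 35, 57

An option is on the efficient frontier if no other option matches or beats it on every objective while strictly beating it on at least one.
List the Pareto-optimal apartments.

Opt1: not dominated.
Opt2: dominated by Opt1 (rent 2774≤3589, commute 9≤32, walk score 71≥59).
Opt3: not dominated (best commute).
Opt4: dominated by Opt1 (rent 2774≤3000, commute 9≤58, walk score 71≥31).
Opt5: dominated by Opt3 (rent 3156≤3457, commute 6≤8, walk score 80≥63).
Opt6: not dominated (best rent).

Opt1, Opt3, Opt6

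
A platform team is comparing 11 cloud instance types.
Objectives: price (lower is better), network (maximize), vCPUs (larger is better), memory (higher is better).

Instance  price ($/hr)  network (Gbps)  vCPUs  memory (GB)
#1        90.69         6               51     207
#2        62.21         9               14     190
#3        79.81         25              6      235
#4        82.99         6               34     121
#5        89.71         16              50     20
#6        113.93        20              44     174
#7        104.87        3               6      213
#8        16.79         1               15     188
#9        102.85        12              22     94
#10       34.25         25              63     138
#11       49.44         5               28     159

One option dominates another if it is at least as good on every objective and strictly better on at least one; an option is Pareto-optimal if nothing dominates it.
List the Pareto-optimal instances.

#1: not dominated.
#2: not dominated.
#3: not dominated (best memory).
#4: dominated by #10 (price 34.25≤82.99, network 25≥6, vCPUs 63≥34, memory 138≥121).
#5: dominated by #10 (price 34.25≤89.71, network 25≥16, vCPUs 63≥50, memory 138≥20).
#6: not dominated.
#7: dominated by #3 (price 79.81≤104.87, network 25≥3, vCPUs 6≥6, memory 235≥213).
#8: not dominated (best price).
#9: dominated by #10 (price 34.25≤102.85, network 25≥12, vCPUs 63≥22, memory 138≥94).
#10: not dominated (best vCPUs).
#11: not dominated.

#1, #2, #3, #6, #8, #10, #11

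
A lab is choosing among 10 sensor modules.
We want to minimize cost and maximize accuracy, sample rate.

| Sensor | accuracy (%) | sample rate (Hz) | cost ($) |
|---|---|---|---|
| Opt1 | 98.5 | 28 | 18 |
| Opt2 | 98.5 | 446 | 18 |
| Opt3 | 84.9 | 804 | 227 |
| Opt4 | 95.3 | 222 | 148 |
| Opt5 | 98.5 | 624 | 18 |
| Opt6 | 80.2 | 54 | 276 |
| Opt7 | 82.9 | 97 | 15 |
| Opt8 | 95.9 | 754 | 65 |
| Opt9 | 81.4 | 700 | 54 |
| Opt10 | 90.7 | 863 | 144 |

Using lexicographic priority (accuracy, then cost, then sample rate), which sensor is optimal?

First maximize accuracy: best is 98.5, kept {Opt1, Opt2, Opt5}.
Then minimize cost: best is 18, kept {Opt1, Opt2, Opt5}.
Then maximize sample rate: best is 624, kept {Opt5}.

Opt5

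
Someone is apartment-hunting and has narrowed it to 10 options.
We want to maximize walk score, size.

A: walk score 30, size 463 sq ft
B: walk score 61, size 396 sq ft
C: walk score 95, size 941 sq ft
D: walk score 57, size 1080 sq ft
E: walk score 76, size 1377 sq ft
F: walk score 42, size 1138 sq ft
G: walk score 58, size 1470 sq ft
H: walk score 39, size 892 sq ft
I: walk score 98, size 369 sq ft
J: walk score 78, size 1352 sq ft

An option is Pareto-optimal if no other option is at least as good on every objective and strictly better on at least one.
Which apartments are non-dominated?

C, E, G, I, J

A: dominated by C (walk score 95≥30, size 941≥463).
B: dominated by C (walk score 95≥61, size 941≥396).
C: not dominated.
D: dominated by E (walk score 76≥57, size 1377≥1080).
E: not dominated.
F: dominated by E (walk score 76≥42, size 1377≥1138).
G: not dominated (best size).
H: dominated by C (walk score 95≥39, size 941≥892).
I: not dominated (best walk score).
J: not dominated.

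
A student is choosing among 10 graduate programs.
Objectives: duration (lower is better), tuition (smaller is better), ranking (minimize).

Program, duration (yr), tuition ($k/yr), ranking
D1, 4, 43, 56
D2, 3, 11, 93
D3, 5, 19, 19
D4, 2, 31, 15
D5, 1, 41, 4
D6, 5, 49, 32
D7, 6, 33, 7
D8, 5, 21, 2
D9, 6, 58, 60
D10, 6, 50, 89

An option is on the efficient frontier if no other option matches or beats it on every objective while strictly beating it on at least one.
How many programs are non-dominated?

D1: dominated by D4 (duration 2≤4, tuition 31≤43, ranking 15≤56).
D2: not dominated (best tuition).
D3: not dominated.
D4: not dominated.
D5: not dominated (best duration).
D6: dominated by D3 (duration 5≤5, tuition 19≤49, ranking 19≤32).
D7: dominated by D8 (duration 5≤6, tuition 21≤33, ranking 2≤7).
D8: not dominated (best ranking).
D9: dominated by D1 (duration 4≤6, tuition 43≤58, ranking 56≤60).
D10: dominated by D1 (duration 4≤6, tuition 43≤50, ranking 56≤89).
Pareto-optimal: D2, D3, D4, D5, D8 → 5.

5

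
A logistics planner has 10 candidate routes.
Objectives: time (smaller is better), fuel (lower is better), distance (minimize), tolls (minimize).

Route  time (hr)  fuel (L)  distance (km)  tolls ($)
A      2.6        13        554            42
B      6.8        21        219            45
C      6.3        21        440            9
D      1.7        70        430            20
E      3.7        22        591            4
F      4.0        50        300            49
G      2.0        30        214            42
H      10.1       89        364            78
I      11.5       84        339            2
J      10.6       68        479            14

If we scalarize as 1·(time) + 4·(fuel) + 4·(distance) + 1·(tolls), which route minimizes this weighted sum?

A: 1·2.6 + 4·13 + 4·554 + 1·42 = 2312.6
B: 1·6.8 + 4·21 + 4·219 + 1·45 = 1011.8
C: 1·6.3 + 4·21 + 4·440 + 1·9 = 1859.3
D: 1·1.7 + 4·70 + 4·430 + 1·20 = 2021.7
E: 1·3.7 + 4·22 + 4·591 + 1·4 = 2459.7
F: 1·4.0 + 4·50 + 4·300 + 1·49 = 1453.0
G: 1·2.0 + 4·30 + 4·214 + 1·42 = 1020.0
H: 1·10.1 + 4·89 + 4·364 + 1·78 = 1900.1
I: 1·11.5 + 4·84 + 4·339 + 1·2 = 1705.5
J: 1·10.6 + 4·68 + 4·479 + 1·14 = 2212.6
Lowest: B at 1011.8.

B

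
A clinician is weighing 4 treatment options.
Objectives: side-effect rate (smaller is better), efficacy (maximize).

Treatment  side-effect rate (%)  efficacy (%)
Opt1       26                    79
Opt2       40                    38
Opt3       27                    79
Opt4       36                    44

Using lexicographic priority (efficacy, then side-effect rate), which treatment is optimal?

Opt1

First maximize efficacy: best is 79, kept {Opt1, Opt3}.
Then minimize side-effect rate: best is 26, kept {Opt1}.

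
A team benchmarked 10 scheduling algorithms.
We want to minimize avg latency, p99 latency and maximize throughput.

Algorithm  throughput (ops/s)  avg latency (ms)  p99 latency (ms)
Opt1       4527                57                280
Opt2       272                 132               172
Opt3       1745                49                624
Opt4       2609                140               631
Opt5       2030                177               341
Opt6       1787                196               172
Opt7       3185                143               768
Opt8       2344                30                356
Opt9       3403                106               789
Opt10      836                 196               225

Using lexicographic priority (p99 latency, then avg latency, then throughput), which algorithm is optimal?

Opt2

First minimize p99 latency: best is 172, kept {Opt2, Opt6}.
Then minimize avg latency: best is 132, kept {Opt2}.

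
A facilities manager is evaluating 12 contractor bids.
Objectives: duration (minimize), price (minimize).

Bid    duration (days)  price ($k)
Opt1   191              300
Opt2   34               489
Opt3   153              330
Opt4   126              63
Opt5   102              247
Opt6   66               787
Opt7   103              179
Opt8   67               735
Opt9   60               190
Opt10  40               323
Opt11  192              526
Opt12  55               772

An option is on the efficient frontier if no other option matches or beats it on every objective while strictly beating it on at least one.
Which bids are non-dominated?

Opt2, Opt4, Opt7, Opt9, Opt10

Opt1: dominated by Opt4 (duration 126≤191, price 63≤300).
Opt2: not dominated (best duration).
Opt3: dominated by Opt4 (duration 126≤153, price 63≤330).
Opt4: not dominated (best price).
Opt5: dominated by Opt9 (duration 60≤102, price 190≤247).
Opt6: dominated by Opt2 (duration 34≤66, price 489≤787).
Opt7: not dominated.
Opt8: dominated by Opt2 (duration 34≤67, price 489≤735).
Opt9: not dominated.
Opt10: not dominated.
Opt11: dominated by Opt1 (duration 191≤192, price 300≤526).
Opt12: dominated by Opt2 (duration 34≤55, price 489≤772).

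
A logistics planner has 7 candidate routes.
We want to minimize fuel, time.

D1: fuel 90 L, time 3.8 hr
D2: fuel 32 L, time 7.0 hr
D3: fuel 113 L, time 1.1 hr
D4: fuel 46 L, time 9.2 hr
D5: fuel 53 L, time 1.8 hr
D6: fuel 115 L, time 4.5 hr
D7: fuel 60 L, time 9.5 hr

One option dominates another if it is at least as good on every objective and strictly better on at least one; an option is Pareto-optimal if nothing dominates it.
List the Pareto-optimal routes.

D1: dominated by D5 (fuel 53≤90, time 1.8≤3.8).
D2: not dominated (best fuel).
D3: not dominated (best time).
D4: dominated by D2 (fuel 32≤46, time 7.0≤9.2).
D5: not dominated.
D6: dominated by D1 (fuel 90≤115, time 3.8≤4.5).
D7: dominated by D2 (fuel 32≤60, time 7.0≤9.5).

D2, D3, D5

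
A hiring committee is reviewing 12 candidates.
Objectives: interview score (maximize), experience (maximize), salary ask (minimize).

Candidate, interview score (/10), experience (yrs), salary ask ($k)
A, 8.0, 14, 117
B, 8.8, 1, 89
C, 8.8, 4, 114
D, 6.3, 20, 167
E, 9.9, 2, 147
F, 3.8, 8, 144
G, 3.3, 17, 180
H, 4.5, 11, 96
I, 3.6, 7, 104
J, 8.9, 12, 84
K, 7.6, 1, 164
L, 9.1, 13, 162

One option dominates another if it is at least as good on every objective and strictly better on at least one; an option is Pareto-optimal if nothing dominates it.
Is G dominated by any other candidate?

Yes

D vs G: interview score 6.3≥3.3, experience 20≥17, salary ask 167≤180 — D is at least as good on every objective and strictly better on at least one, so D dominates G.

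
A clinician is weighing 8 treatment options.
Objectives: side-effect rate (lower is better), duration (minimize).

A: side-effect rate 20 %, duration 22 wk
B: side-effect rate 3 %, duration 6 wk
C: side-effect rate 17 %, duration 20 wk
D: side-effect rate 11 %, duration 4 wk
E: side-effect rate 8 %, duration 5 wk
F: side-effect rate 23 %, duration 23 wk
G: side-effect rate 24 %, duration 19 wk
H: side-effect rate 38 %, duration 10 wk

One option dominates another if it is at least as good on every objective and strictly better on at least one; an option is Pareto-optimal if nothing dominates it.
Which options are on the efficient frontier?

A: dominated by B (side-effect rate 3≤20, duration 6≤22).
B: not dominated (best side-effect rate).
C: dominated by B (side-effect rate 3≤17, duration 6≤20).
D: not dominated (best duration).
E: not dominated.
F: dominated by A (side-effect rate 20≤23, duration 22≤23).
G: dominated by B (side-effect rate 3≤24, duration 6≤19).
H: dominated by B (side-effect rate 3≤38, duration 6≤10).

B, D, E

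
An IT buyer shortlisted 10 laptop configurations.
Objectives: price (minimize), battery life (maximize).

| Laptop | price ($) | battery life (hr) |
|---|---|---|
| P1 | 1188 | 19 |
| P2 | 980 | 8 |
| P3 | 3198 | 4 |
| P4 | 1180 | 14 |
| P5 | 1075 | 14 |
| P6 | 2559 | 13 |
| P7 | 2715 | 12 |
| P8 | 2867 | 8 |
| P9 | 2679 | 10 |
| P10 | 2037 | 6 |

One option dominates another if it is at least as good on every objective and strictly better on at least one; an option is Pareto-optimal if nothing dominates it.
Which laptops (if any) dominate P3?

P1, P2, P4, P5, P6, P7, P8, P9, P10

P1: price 1188≤3198, battery life 19≥4 — dominates P3.
P2: price 980≤3198, battery life 8≥4 — dominates P3.
P4: price 1180≤3198, battery life 14≥4 — dominates P3.
P5: price 1075≤3198, battery life 14≥4 — dominates P3.
P6: price 2559≤3198, battery life 13≥4 — dominates P3.
P7: price 2715≤3198, battery life 12≥4 — dominates P3.
P8: price 2867≤3198, battery life 8≥4 — dominates P3.
P9: price 2679≤3198, battery life 10≥4 — dominates P3.
P10: price 2037≤3198, battery life 6≥4 — dominates P3.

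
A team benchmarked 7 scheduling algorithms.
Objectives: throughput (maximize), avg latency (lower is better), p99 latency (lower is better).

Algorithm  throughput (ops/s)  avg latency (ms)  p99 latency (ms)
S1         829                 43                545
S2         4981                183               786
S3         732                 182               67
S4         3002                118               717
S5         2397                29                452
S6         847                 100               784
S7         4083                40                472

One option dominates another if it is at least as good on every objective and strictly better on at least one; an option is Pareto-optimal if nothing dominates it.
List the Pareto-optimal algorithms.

S1: dominated by S5 (throughput 2397≥829, avg latency 29≤43, p99 latency 452≤545).
S2: not dominated (best throughput).
S3: not dominated (best p99 latency).
S4: dominated by S7 (throughput 4083≥3002, avg latency 40≤118, p99 latency 472≤717).
S5: not dominated (best avg latency).
S6: dominated by S5 (throughput 2397≥847, avg latency 29≤100, p99 latency 452≤784).
S7: not dominated.

S2, S3, S5, S7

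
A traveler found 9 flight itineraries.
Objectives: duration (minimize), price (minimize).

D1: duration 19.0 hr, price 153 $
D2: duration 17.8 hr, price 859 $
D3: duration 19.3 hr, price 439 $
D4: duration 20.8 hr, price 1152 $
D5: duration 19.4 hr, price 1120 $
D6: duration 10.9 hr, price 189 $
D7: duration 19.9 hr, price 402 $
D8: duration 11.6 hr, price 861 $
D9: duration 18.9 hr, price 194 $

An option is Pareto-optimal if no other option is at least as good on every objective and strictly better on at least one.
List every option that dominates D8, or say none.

D6: duration 10.9≤11.6, price 189≤861 — dominates D8.
Others (D1, D2, D3, D4, D5, D7, D9) are each worse than D8 on at least one objective.

D6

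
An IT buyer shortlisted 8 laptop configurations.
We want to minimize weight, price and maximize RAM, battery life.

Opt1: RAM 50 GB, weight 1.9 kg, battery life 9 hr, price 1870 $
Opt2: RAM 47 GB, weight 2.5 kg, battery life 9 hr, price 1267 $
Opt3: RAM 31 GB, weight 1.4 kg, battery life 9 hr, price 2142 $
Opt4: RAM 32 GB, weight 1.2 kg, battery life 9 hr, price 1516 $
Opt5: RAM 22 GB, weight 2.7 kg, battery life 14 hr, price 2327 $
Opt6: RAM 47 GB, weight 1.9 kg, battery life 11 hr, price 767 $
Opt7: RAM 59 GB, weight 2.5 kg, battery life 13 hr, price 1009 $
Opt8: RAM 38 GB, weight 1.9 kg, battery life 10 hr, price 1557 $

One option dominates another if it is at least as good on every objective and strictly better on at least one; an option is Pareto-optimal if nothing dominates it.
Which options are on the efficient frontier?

Opt1: not dominated.
Opt2: dominated by Opt6 (RAM 47≥47, weight 1.9≤2.5, battery life 11≥9, price 767≤1267).
Opt3: dominated by Opt4 (RAM 32≥31, weight 1.2≤1.4, battery life 9≥9, price 1516≤2142).
Opt4: not dominated (best weight).
Opt5: not dominated (best battery life).
Opt6: not dominated (best price).
Opt7: not dominated (best RAM).
Opt8: dominated by Opt6 (RAM 47≥38, weight 1.9≤1.9, battery life 11≥10, price 767≤1557).

Opt1, Opt4, Opt5, Opt6, Opt7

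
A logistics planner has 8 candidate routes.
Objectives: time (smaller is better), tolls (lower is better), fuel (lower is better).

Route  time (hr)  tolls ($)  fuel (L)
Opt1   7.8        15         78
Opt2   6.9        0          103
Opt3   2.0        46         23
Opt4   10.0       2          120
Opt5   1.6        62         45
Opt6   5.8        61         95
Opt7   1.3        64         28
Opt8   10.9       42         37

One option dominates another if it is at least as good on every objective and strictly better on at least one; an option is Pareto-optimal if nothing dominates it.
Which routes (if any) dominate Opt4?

Opt2: time 6.9≤10.0, tolls 0≤2, fuel 103≤120 — dominates Opt4.
Others (Opt1, Opt3, Opt5, Opt6, Opt7, Opt8) are each worse than Opt4 on at least one objective.

Opt2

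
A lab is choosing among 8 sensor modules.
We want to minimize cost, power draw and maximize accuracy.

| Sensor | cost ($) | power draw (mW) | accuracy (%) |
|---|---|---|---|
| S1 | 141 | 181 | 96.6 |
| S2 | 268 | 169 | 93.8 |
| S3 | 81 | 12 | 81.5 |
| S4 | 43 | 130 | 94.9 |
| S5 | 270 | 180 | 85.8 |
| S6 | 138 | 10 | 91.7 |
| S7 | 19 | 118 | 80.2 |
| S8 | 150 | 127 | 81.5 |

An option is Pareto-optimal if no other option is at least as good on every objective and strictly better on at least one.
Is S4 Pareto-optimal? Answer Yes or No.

Yes

S1: worse on cost (141 vs 43).
S2: worse on cost (268 vs 43).
S3: worse on cost (81 vs 43).
S5: worse on cost (270 vs 43).
S6: worse on cost (138 vs 43).
S7: worse on accuracy (80.2 vs 94.9).
S8: worse on cost (150 vs 43).
No option is at least as good as S4 on every objective and strictly better on one.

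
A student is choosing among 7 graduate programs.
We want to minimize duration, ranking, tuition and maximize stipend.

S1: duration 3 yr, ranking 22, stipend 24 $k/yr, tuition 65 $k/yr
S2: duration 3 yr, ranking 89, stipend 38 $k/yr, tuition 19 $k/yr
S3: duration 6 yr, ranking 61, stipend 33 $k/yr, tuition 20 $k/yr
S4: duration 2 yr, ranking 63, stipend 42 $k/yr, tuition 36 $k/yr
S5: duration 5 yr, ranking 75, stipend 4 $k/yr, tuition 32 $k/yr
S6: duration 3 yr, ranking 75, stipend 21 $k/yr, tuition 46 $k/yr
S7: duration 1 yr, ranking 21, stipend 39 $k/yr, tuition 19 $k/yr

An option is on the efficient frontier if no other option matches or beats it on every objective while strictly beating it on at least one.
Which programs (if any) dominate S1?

S7

S7: duration 1≤3, ranking 21≤22, stipend 39≥24, tuition 19≤65 — dominates S1.
Others (S2, S3, S4, S5, S6) are each worse than S1 on at least one objective.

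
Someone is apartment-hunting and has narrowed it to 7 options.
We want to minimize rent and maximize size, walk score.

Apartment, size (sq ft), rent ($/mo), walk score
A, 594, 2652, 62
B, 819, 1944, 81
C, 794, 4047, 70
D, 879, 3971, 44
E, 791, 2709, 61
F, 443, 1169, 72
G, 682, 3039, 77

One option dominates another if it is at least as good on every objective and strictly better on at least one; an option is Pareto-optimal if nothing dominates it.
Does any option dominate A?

Yes

B vs A: size 819≥594, rent 1944≤2652, walk score 81≥62 — B is at least as good on every objective and strictly better on at least one, so B dominates A.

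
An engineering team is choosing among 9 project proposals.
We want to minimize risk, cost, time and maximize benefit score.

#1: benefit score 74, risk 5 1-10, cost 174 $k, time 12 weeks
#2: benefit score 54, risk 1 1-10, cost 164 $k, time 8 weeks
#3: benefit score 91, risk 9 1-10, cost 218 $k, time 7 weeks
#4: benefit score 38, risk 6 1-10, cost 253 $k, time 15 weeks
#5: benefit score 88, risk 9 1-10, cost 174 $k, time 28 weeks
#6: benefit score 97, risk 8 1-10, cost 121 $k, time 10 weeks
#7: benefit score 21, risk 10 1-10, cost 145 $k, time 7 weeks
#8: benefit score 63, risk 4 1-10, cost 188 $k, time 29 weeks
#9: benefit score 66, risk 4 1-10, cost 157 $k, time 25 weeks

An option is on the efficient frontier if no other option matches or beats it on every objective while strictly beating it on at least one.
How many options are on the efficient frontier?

#1: not dominated.
#2: not dominated (best risk).
#3: not dominated.
#4: dominated by #1 (benefit score 74≥38, risk 5≤6, cost 174≤253, time 12≤15).
#5: dominated by #6 (benefit score 97≥88, risk 8≤9, cost 121≤174, time 10≤28).
#6: not dominated (best benefit score).
#7: not dominated.
#8: dominated by #9 (benefit score 66≥63, risk 4≤4, cost 157≤188, time 25≤29).
#9: not dominated.
Pareto-optimal: #1, #2, #3, #6, #7, #9 → 6.

6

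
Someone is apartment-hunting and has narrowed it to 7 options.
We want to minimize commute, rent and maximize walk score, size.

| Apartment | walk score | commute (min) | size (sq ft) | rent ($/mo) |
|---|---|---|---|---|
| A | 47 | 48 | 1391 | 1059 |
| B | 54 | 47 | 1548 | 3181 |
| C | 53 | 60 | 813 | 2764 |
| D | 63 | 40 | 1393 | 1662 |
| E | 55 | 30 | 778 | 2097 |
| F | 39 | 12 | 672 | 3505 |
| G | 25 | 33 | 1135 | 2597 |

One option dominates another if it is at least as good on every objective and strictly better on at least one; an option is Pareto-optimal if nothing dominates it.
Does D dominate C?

D vs C: walk score 63≥53, commute 40≤60, size 1393≥813, rent 1662≤2764 — D is at least as good on every objective with at least one strict improvement.

Yes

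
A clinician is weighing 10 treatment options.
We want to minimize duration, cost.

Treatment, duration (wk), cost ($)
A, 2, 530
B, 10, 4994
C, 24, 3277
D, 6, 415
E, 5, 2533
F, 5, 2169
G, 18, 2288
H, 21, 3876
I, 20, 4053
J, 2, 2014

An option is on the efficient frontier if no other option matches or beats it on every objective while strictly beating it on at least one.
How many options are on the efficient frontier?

A: not dominated.
B: dominated by A (duration 2≤10, cost 530≤4994).
C: dominated by A (duration 2≤24, cost 530≤3277).
D: not dominated (best cost).
E: dominated by A (duration 2≤5, cost 530≤2533).
F: dominated by A (duration 2≤5, cost 530≤2169).
G: dominated by A (duration 2≤18, cost 530≤2288).
H: dominated by A (duration 2≤21, cost 530≤3876).
I: dominated by A (duration 2≤20, cost 530≤4053).
J: dominated by A (duration 2≤2, cost 530≤2014).
Pareto-optimal: A, D → 2.

2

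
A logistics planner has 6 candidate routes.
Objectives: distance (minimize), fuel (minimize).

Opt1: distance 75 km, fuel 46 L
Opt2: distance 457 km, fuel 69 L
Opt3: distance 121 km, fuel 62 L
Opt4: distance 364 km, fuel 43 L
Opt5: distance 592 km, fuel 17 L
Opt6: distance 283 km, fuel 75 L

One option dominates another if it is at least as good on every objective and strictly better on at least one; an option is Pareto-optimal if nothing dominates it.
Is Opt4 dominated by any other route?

Opt1: worse on fuel (46 vs 43).
Opt2: worse on distance (457 vs 364).
Opt3: worse on fuel (62 vs 43).
Opt5: worse on distance (592 vs 364).
Opt6: worse on fuel (75 vs 43).
No option is at least as good as Opt4 on every objective and strictly better on one.

No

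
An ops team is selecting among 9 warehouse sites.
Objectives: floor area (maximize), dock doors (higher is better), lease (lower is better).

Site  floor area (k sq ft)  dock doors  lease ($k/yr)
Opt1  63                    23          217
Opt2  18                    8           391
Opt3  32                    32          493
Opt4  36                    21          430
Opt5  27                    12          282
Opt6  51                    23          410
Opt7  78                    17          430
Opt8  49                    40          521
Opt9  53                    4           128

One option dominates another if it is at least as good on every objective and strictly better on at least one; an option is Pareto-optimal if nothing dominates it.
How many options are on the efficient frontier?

Opt1: not dominated.
Opt2: dominated by Opt1 (floor area 63≥18, dock doors 23≥8, lease 217≤391).
Opt3: not dominated.
Opt4: dominated by Opt1 (floor area 63≥36, dock doors 23≥21, lease 217≤430).
Opt5: dominated by Opt1 (floor area 63≥27, dock doors 23≥12, lease 217≤282).
Opt6: dominated by Opt1 (floor area 63≥51, dock doors 23≥23, lease 217≤410).
Opt7: not dominated (best floor area).
Opt8: not dominated (best dock doors).
Opt9: not dominated (best lease).
Pareto-optimal: Opt1, Opt3, Opt7, Opt8, Opt9 → 5.

5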